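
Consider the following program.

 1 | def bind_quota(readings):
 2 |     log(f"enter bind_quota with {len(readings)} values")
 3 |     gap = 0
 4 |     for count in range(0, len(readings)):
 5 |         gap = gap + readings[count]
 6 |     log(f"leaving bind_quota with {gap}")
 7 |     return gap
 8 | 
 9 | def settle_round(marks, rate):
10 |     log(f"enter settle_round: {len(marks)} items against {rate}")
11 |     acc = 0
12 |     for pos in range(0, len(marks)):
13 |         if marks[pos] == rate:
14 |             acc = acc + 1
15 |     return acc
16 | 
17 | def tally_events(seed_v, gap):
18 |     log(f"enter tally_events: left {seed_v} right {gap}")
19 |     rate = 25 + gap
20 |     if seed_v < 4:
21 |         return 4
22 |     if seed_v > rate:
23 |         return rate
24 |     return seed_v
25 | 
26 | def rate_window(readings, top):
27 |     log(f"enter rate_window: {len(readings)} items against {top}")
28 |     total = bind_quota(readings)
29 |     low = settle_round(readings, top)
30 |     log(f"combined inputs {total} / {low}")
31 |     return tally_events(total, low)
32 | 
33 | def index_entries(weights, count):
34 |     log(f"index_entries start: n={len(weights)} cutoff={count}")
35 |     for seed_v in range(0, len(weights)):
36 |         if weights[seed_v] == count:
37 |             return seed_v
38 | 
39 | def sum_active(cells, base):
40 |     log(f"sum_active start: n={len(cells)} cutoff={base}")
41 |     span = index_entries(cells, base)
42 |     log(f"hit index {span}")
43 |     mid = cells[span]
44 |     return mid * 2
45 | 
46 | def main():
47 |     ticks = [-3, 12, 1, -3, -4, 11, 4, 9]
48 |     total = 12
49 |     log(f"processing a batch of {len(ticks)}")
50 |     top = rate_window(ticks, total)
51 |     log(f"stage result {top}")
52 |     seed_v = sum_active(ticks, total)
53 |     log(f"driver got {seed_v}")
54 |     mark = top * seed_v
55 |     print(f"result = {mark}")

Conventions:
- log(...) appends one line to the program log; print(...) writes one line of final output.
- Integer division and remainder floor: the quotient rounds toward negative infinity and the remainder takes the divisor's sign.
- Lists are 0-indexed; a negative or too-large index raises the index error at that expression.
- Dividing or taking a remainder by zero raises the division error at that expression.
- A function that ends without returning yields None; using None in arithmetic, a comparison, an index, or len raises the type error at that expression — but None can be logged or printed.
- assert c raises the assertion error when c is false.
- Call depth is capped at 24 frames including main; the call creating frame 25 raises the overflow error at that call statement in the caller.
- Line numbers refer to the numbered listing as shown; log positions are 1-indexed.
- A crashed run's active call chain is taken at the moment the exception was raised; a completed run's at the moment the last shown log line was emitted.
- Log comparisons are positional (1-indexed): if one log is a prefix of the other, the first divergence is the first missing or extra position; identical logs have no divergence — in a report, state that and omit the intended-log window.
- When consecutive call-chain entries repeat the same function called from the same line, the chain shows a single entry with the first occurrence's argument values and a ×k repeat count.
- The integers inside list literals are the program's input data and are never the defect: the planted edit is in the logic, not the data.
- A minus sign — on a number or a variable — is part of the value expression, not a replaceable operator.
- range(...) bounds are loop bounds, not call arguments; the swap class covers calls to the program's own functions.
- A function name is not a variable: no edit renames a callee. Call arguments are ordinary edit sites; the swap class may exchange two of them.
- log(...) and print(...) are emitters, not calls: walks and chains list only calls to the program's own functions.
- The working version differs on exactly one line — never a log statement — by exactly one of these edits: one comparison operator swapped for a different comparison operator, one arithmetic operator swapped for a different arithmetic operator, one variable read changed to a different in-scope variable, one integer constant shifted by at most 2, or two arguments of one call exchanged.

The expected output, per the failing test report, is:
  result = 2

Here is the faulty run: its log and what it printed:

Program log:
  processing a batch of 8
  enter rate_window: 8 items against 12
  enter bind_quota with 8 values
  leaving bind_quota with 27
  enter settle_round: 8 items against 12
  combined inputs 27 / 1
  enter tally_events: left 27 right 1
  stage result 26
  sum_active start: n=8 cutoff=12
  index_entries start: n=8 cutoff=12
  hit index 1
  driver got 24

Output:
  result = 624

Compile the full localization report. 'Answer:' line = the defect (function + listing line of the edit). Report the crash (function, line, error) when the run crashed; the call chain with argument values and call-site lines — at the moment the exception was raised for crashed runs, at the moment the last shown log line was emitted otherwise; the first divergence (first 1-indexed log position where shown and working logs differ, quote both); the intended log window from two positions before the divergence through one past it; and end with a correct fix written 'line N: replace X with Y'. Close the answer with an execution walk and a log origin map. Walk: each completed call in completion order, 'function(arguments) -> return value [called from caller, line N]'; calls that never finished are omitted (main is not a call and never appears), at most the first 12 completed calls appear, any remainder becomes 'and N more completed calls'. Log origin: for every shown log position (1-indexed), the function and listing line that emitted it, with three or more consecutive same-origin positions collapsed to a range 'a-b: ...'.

Answer: the defect is in main at line 54.
Core observation: Log streams are identical — the defect surfaces only in the printed output.
Call chain: main.
First divergence: none — the logs agree in full.
Execution walk:
  bind_quota([-3, 12, 1, -3, -4, 11, 4, 9]) -> 27  [called from rate_window, line 28]
  settle_round([-3, 12, 1, -3, -4, 11, 4, 9], 12) -> 1  [called from rate_window, line 29]
  tally_events(27, 1) -> 26  [called from rate_window, line 31]
  rate_window([-3, 12, 1, -3, -4, 11, 4, 9], 12) -> 26  [called from main, line 50]
  index_entries([-3, 12, 1, -3, -4, 11, 4, 9], 12) -> 1  [called from sum_active, line 41]
  sum_active([-3, 12, 1, -3, -4, 11, 4, 9], 12) -> 24  [called from main, line 52]
Log line origins:
  1: from main, line 49
  2: from rate_window, line 27
  3: from bind_quota, line 2
  4: from bind_quota, line 6
  5: from settle_round, line 10
  6: from rate_window, line 30
  7: from tally_events, line 18
  8: from main, line 51
  9: from sum_active, line 40
  10: from index_entries, line 34
  11: from sum_active, line 42
  12: from main, line 53
A correct fix: line 54: replace `*` with `-`.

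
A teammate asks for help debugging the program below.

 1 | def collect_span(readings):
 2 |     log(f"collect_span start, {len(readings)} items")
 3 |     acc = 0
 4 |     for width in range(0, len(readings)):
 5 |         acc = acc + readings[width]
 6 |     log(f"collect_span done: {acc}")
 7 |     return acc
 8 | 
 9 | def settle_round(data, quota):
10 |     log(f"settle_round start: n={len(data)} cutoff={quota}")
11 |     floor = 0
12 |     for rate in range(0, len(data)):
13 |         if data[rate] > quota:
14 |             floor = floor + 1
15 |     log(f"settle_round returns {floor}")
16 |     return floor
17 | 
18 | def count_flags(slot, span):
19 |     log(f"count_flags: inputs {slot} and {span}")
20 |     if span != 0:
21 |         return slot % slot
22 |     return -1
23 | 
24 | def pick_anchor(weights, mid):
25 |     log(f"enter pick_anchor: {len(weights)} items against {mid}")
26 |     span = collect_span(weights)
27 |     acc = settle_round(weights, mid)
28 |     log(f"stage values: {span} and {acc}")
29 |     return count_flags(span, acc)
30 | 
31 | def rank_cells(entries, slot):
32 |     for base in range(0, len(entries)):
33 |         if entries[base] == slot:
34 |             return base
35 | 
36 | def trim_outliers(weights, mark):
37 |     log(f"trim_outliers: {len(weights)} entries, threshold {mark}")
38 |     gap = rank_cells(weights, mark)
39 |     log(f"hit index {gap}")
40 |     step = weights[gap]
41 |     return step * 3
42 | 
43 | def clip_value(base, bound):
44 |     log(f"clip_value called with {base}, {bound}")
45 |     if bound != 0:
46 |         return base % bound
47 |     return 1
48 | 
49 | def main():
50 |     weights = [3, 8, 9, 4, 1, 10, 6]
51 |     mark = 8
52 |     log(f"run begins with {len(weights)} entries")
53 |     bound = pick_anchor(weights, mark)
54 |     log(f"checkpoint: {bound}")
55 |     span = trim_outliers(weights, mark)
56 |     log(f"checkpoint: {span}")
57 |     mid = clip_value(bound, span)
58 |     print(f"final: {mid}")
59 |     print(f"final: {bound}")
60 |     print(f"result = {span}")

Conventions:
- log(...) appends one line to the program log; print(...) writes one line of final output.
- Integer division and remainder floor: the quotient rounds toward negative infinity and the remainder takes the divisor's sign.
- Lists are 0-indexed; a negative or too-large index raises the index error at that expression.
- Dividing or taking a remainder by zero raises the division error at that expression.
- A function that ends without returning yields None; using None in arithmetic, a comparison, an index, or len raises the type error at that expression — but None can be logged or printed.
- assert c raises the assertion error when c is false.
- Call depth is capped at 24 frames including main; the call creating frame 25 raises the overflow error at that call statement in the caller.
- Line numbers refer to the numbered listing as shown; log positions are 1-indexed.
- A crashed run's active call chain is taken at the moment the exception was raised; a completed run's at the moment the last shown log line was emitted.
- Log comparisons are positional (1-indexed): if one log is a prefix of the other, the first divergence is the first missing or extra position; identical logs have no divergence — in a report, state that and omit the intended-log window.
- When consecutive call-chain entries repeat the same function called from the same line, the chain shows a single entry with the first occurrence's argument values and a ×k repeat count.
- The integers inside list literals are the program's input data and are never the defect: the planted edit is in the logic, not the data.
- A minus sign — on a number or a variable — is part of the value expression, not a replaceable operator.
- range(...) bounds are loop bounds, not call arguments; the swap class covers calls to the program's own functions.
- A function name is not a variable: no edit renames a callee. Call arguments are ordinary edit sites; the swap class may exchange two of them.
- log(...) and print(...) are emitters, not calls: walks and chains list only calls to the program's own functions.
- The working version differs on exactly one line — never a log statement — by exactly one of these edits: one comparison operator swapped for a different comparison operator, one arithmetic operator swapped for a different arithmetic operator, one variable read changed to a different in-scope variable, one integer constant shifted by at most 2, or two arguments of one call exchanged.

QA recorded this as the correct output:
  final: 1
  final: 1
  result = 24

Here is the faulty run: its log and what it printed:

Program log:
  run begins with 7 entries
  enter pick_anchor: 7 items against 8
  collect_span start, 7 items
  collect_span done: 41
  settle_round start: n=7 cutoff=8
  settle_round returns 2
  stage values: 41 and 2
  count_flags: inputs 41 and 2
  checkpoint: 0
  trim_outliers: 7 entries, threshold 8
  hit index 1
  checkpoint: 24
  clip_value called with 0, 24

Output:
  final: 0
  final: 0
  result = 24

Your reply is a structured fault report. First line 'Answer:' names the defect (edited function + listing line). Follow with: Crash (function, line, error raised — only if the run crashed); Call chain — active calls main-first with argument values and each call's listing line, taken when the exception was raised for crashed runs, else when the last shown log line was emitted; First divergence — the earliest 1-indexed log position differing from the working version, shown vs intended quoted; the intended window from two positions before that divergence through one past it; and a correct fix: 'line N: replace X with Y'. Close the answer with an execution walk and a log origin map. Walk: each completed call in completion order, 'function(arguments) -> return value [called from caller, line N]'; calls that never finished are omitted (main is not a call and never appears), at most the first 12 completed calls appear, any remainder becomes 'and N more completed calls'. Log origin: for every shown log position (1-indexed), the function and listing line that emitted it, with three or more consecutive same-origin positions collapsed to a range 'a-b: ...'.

Answer: the defect is in count_flags at line 21.
Key fact: The earliest visible damage is log position 9 — 'checkpoint: 0' rather than the intended 'checkpoint: 1'.
Call chain: main -> clip_value(0, 24) (called at line 57).
First divergence: position 9 — shown 'checkpoint: 0', intended 'checkpoint: 1'.
Intended log window:
  7: stage values: 41 and 2
  8: count_flags: inputs 41 and 2
  9: checkpoint: 1
  10: trim_outliers: 7 entries, threshold 8
Execution walk:
  collect_span([3, 8, 9, 4, 1, 10, 6]) -> 41  [called from pick_anchor, line 26]
  settle_round([3, 8, 9, 4, 1, 10, 6], 8) -> 2  [called from pick_anchor, line 27]
  count_flags(41, 2) -> 0  [called from pick_anchor, line 29]
  pick_anchor([3, 8, 9, 4, 1, 10, 6], 8) -> 0  [called from main, line 53]
  rank_cells([3, 8, 9, 4, 1, 10, 6], 8) -> 1  [called from trim_outliers, line 38]
  trim_outliers([3, 8, 9, 4, 1, 10, 6], 8) -> 24  [called from main, line 55]
  clip_value(0, 24) -> 0  [called from main, line 57]
Origin of each log line:
  1: logged in main at line 52
  2: logged in pick_anchor at line 25
  3: logged in collect_span at line 2
  4: logged in collect_span at line 6
  5: logged in settle_round at line 10
  6: logged in settle_round at line 15
  7: logged in pick_anchor at line 28
  8: logged in count_flags at line 19
  9: logged in main at line 54
  10: logged in trim_outliers at line 37
  11: logged in trim_outliers at line 39
  12: logged in main at line 56
  13: logged in clip_value at line 44
A correct fix: line 21: replace `slot % slot` with `slot % span`.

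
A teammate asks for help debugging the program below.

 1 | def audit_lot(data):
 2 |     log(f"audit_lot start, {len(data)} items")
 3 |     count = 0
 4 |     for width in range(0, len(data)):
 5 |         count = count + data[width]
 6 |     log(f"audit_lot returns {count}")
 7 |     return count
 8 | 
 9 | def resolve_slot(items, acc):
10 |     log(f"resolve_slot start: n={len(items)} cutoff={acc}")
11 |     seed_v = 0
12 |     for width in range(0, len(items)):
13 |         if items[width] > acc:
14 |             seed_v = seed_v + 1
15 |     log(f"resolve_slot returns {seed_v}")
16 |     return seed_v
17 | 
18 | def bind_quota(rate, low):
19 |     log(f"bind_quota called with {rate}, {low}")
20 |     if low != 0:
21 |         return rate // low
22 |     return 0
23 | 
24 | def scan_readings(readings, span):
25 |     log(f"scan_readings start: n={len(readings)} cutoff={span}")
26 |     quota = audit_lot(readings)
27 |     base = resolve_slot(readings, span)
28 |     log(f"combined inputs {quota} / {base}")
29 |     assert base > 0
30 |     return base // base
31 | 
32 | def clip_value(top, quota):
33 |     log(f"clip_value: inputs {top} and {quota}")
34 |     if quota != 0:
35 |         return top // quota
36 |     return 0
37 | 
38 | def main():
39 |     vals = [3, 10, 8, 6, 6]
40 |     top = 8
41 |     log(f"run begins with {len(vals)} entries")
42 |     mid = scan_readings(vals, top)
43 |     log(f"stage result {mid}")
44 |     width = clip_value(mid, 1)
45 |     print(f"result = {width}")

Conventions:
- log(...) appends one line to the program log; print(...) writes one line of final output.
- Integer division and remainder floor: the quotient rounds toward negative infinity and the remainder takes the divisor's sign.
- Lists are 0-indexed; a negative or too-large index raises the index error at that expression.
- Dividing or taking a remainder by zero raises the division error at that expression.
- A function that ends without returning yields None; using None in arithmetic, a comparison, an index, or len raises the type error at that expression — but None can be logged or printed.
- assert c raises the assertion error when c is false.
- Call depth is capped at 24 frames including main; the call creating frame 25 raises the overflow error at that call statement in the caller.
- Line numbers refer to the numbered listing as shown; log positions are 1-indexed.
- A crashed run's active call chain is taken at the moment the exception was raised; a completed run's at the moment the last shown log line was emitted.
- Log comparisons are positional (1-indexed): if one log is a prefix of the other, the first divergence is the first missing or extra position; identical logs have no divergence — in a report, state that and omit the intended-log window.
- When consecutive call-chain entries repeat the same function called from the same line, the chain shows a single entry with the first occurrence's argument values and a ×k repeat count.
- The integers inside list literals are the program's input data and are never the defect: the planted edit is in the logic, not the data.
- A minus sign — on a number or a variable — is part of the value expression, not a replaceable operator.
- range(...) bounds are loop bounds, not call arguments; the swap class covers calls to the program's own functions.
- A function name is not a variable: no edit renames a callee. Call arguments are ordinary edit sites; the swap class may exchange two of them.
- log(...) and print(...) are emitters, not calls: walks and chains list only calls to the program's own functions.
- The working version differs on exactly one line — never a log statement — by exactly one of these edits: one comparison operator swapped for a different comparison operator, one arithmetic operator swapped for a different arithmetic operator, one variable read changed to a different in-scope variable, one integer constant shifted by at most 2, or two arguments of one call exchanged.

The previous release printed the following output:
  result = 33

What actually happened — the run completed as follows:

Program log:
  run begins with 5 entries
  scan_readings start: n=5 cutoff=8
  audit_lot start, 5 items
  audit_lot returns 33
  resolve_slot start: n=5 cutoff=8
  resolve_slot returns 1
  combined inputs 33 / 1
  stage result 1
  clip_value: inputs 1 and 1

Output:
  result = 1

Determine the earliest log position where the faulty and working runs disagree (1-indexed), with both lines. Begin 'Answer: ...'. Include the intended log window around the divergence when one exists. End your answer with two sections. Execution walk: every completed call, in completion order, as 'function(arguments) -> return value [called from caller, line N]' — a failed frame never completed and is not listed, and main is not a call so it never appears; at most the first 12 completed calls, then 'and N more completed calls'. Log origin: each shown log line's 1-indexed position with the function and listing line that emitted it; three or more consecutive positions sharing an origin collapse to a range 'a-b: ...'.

Answer: position 8 — the shown line 'stage result 1' should read 'stage result 33'.
Intended log window:
  6: resolve_slot returns 1
  7: combined inputs 33 / 1
  8: stage result 33
  9: clip_value: inputs 33 and 1
Execution walk:
  audit_lot([3, 10, 8, 6, 6]) -> 33  [called from scan_readings, line 26]
  resolve_slot([3, 10, 8, 6, 6], 8) -> 1  [called from scan_readings, line 27]
  scan_readings([3, 10, 8, 6, 6], 8) -> 1  [called from main, line 42]
  clip_value(1, 1) -> 1  [called from main, line 44]
Origin of each log line:
  1: logged in main at line 41
  2: logged in scan_readings at line 25
  3: logged in audit_lot at line 2
  4: logged in audit_lot at line 6
  5: logged in resolve_slot at line 10
  6: logged in resolve_slot at line 15
  7: logged in scan_readings at line 28
  8: logged in main at line 43
  9: logged in clip_value at line 33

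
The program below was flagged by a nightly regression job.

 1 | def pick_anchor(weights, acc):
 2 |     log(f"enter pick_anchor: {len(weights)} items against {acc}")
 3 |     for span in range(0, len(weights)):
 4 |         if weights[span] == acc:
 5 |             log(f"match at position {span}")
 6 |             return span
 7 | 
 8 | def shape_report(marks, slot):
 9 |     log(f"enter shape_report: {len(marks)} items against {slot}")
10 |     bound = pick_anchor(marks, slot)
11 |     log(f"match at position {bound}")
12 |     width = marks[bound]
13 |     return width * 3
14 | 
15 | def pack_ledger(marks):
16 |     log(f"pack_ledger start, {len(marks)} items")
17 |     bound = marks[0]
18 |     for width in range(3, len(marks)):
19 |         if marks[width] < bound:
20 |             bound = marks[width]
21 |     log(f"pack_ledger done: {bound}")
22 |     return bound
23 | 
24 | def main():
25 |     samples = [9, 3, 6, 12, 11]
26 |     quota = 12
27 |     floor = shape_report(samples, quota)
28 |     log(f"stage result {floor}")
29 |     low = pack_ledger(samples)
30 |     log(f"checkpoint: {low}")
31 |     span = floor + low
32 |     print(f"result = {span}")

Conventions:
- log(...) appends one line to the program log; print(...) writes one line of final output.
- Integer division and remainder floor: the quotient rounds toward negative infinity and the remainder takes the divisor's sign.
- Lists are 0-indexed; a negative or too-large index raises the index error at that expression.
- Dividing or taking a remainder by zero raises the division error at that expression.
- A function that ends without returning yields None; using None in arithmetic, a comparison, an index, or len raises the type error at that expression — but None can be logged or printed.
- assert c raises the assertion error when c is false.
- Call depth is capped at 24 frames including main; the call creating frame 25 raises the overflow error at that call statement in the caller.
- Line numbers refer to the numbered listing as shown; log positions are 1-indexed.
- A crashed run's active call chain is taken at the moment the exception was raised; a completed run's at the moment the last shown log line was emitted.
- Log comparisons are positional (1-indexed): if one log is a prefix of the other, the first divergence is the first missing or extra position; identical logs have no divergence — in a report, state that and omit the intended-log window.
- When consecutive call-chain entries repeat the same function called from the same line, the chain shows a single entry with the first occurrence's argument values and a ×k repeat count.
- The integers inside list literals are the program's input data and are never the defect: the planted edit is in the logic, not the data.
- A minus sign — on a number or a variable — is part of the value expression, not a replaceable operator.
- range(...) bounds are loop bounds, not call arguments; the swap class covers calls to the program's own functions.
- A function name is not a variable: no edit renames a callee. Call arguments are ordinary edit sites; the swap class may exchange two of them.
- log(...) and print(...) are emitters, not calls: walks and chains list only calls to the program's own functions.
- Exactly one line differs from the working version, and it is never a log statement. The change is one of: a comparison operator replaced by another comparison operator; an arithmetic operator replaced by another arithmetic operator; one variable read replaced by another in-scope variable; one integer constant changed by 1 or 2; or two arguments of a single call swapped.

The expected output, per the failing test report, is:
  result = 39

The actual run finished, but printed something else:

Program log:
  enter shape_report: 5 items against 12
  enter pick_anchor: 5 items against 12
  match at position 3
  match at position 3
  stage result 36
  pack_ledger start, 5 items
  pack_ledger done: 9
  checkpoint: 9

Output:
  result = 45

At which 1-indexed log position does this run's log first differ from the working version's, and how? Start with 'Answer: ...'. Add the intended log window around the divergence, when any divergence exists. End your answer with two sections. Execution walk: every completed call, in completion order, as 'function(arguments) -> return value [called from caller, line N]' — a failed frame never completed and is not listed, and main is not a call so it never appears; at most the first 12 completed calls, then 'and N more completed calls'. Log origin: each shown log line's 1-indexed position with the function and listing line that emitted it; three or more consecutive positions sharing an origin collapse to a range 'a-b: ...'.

Answer: position 7 — shown 'pack_ledger done: 9', intended 'pack_ledger done: 3'.
Intended log window:
  5: stage result 36
  6: pack_ledger start, 5 items
  7: pack_ledger done: 3
  8: checkpoint: 3
Execution walk:
  pick_anchor([9, 3, 6, 12, 11], 12) -> 3  [called from shape_report, line 10]
  shape_report([9, 3, 6, 12, 11], 12) -> 36  [called from main, line 27]
  pack_ledger([9, 3, 6, 12, 11]) -> 9  [called from main, line 29]
Log origins:
  1: emitted by shape_report (line 9)
  2: emitted by pick_anchor (line 2)
  3: emitted by pick_anchor (line 5)
  4: emitted by shape_report (line 11)
  5: emitted by main (line 28)
  6: emitted by pack_ledger (line 16)
  7: emitted by pack_ledger (line 21)
  8: emitted by main (line 30)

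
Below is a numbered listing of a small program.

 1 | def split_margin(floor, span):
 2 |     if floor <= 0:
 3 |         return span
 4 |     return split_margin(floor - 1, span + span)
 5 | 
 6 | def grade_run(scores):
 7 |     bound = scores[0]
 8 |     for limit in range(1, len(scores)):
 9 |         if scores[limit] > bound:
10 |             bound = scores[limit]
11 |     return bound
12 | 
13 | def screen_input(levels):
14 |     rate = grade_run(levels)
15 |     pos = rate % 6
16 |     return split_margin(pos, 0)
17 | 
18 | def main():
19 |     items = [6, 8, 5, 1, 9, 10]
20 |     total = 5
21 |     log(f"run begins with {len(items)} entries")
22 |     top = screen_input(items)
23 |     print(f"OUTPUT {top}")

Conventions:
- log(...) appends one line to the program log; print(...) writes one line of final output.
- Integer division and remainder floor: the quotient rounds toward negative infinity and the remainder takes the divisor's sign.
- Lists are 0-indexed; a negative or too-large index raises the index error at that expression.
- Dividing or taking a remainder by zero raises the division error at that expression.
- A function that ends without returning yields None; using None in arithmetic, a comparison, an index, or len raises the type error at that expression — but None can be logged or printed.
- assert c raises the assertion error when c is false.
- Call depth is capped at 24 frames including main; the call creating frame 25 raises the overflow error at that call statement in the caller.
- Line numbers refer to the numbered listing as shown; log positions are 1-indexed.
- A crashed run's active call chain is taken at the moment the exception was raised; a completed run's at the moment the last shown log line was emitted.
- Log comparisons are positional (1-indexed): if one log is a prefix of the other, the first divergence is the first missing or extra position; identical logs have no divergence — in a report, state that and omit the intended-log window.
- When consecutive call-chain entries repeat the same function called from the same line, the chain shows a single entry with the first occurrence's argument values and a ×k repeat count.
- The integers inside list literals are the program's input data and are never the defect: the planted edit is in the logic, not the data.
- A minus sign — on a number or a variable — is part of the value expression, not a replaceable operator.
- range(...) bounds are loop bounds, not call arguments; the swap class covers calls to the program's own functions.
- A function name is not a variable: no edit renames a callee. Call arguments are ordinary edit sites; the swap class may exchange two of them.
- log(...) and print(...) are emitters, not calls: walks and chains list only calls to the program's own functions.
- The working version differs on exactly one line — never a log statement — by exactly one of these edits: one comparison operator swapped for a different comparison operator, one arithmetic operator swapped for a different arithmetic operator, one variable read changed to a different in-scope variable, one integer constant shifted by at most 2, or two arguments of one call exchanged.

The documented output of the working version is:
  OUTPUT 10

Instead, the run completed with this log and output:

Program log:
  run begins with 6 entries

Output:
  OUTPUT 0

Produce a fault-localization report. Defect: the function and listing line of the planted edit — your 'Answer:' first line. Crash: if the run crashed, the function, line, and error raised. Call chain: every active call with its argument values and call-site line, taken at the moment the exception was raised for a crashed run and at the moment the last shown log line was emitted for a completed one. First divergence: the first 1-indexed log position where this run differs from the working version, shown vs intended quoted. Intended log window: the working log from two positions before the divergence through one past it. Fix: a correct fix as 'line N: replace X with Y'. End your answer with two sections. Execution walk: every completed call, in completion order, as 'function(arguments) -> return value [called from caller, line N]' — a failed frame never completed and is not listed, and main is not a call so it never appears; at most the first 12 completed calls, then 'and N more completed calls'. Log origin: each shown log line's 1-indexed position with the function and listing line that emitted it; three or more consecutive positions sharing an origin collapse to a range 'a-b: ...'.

Answer: the defect is in split_margin at line 4.
Key observation: Every logged value matches the working version; the printed result is what differs.
Call chain: main.
First divergence: none — the logs agree in full.
Execution walk:
  grade_run([6, 8, 5, 1, 9, 10]) -> 10  [called from screen_input, line 14]
  split_margin(0, 0) -> 0  [called from split_margin, line 4]
  split_margin(1, 0) -> 0  [called from split_margin, line 4]
  split_margin(2, 0) -> 0  [called from split_margin, line 4]
  split_margin(3, 0) -> 0  [called from split_margin, line 4]
  split_margin(4, 0) -> 0  [called from screen_input, line 16]
  screen_input([6, 8, 5, 1, 9, 10]) -> 0  [called from main, line 22]
Origin of each log line:
  1: logged in main at line 21
A correct fix: line 4: replace `span + span` with `span + floor`.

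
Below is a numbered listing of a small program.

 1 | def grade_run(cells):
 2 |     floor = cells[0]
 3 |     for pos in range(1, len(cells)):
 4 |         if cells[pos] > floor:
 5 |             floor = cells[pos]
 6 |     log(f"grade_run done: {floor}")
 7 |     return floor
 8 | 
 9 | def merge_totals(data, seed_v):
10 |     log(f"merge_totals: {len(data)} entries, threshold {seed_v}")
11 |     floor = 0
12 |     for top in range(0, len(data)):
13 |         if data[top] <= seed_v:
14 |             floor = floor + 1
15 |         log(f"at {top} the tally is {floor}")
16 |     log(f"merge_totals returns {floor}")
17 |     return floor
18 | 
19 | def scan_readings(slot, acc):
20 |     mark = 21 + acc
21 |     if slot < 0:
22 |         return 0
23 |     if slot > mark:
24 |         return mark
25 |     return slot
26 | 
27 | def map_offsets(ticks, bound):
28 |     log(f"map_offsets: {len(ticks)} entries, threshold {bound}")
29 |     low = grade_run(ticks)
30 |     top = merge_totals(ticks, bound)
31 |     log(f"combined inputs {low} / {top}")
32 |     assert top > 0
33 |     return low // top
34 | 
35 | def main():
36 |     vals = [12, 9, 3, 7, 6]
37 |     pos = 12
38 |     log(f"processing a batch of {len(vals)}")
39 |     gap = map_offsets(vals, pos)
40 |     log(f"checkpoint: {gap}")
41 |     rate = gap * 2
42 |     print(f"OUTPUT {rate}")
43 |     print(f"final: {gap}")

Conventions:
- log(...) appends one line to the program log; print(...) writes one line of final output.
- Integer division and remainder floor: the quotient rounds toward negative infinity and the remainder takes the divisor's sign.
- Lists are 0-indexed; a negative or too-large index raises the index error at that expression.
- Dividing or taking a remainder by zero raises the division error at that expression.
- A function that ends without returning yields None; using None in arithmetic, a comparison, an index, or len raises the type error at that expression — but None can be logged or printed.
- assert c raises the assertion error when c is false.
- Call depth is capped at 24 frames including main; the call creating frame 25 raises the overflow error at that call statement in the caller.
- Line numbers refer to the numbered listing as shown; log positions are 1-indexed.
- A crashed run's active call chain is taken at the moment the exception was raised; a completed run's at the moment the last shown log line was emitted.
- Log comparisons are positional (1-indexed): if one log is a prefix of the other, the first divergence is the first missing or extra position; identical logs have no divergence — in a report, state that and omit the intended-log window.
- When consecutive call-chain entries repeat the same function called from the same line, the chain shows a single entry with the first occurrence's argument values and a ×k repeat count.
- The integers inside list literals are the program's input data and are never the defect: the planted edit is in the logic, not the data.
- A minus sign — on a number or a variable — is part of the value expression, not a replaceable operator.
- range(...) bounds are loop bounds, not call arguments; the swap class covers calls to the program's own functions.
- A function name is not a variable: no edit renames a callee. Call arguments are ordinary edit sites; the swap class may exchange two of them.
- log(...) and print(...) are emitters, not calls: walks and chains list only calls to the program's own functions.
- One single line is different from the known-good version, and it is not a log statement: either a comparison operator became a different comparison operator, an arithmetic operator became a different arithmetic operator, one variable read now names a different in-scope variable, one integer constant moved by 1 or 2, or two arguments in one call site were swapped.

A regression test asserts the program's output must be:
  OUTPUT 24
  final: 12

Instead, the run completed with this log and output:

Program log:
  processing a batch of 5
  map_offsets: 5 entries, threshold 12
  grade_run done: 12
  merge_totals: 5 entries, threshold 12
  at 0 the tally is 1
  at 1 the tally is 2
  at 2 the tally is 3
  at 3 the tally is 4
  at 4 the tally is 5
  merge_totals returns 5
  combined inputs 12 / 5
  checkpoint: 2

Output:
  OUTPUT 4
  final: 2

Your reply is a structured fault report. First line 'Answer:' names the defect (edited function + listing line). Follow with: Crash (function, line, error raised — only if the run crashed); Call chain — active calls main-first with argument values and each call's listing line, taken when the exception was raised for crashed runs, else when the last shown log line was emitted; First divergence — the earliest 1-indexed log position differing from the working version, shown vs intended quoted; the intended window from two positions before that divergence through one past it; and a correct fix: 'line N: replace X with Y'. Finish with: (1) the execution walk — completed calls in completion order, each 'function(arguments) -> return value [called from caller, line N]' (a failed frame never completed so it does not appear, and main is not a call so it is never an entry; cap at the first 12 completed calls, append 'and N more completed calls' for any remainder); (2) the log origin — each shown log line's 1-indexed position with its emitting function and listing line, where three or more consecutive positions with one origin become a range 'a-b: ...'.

Answer: the defect is in merge_totals at line 13.
Key observation: Log line 6 is where behavior first shows: 'at 1 the tally is 2' appears instead of 'at 1 the tally is 1'.
Call chain: main.
First divergence: position 6; shown 'at 1 the tally is 2' vs intended 'at 1 the tally is 1'.
Intended log window:
  4: merge_totals: 5 entries, threshold 12
  5: at 0 the tally is 1
  6: at 1 the tally is 1
  7: at 2 the tally is 1
Execution walk:
  grade_run([12, 9, 3, 7, 6]) -> 12  [called from map_offsets, line 29]
  merge_totals([12, 9, 3, 7, 6], 12) -> 5  [called from map_offsets, line 30]
  map_offsets([12, 9, 3, 7, 6], 12) -> 2  [called from main, line 39]
Log line origins:
  1: from main, line 38
  2: from map_offsets, line 28
  3: from grade_run, line 6
  4: from merge_totals, line 10
  5-9: from merge_totals, line 15
  10: from merge_totals, line 16
  11: from map_offsets, line 31
  12: from main, line 40
A correct fix: line 13: replace `<=` with `==`.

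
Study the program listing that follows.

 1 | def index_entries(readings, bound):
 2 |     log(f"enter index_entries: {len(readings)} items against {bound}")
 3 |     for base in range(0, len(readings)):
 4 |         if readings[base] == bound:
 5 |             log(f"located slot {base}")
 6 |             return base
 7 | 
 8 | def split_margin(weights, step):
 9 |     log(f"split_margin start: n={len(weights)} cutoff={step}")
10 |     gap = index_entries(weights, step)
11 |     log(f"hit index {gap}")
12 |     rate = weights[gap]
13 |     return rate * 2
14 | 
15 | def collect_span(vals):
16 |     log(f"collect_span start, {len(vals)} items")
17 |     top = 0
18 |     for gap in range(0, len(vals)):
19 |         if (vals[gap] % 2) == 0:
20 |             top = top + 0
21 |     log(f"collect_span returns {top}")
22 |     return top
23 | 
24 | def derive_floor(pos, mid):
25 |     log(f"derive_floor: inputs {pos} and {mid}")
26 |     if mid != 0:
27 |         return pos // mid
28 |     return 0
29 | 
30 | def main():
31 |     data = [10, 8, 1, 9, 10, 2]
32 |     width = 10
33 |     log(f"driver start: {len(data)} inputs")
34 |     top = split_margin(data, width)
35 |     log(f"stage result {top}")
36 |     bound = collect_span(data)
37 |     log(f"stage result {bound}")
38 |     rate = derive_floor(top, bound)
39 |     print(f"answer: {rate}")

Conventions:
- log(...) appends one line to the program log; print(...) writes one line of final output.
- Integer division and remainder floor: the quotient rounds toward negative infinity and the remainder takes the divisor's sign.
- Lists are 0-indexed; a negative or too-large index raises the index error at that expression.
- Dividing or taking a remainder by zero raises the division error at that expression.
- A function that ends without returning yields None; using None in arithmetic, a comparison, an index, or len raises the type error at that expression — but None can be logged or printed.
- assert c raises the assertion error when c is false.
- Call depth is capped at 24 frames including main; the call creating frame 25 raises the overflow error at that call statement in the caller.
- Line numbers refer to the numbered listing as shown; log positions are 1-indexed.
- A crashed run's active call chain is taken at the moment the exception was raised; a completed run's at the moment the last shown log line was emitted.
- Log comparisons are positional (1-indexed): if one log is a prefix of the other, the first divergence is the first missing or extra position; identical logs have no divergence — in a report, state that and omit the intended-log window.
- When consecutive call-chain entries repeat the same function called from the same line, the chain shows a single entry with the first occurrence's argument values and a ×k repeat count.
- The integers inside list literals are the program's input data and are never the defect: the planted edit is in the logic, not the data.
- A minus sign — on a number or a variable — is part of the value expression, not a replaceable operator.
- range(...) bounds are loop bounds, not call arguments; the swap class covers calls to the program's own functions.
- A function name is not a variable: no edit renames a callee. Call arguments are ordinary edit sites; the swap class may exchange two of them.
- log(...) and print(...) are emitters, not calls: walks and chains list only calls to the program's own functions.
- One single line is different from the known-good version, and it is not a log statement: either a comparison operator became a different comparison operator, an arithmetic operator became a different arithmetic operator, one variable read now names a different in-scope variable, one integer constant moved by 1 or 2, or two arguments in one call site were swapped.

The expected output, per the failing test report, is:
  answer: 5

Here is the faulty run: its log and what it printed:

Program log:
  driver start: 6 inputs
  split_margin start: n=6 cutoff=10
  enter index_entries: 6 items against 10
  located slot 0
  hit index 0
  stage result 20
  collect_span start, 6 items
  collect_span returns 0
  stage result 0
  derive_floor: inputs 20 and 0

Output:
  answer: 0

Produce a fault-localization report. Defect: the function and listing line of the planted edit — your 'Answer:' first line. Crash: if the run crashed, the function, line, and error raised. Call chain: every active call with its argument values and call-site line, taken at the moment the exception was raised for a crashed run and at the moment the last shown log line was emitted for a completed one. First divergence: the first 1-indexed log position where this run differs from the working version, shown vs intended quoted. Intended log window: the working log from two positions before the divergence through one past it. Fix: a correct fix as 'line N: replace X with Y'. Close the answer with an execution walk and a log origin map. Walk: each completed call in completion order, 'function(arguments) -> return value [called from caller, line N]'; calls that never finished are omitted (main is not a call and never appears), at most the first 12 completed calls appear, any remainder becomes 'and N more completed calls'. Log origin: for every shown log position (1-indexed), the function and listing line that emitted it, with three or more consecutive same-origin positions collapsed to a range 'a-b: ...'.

Answer: the defect is in collect_span at line 20.
Core observation: The earliest visible damage is log position 8 — 'collect_span returns 0' rather than the intended 'collect_span returns 4'.
Call chain: main -> derive_floor(20, 0) (called at line 38).
First divergence: at position 8 the run shows 'collect_span returns 0' where the working version logs 'collect_span returns 4'.
Intended log window:
  6: stage result 20
  7: collect_span start, 6 items
  8: collect_span returns 4
  9: stage result 4
Execution walk:
  index_entries([10, 8, 1, 9, 10, 2], 10) -> 0  [called from split_margin, line 10]
  split_margin([10, 8, 1, 9, 10, 2], 10) -> 20  [called from main, line 34]
  collect_span([10, 8, 1, 9, 10, 2]) -> 0  [called from main, line 36]
  derive_floor(20, 0) -> 0  [called from main, line 38]
Log line origins:
  1 — main, line 33
  2 — split_margin, line 9
  3 — index_entries, line 2
  4 — index_entries, line 5
  5 — split_margin, line 11
  6 — main, line 35
  7 — collect_span, line 16
  8 — collect_span, line 21
  9 — main, line 37
  10 — derive_floor, line 25
A correct fix: line 20: replace `0` with `1`.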